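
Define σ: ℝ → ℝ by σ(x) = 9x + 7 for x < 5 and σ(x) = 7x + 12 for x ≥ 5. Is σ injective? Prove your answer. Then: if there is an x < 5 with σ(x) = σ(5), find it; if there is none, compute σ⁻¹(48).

Both pieces are strictly increasing (slopes 9 and 7), so each is injective on its own interval.
The left piece maps (−∞, 5) onto (−∞, 52); the right piece maps [5, ∞) onto [47, ∞).
These images overlap. In particular σ(5) = 47 (right piece), and solving 9x + 7 = 47 on the left piece gives x = 40/9 < 5.
So σ(40/9) = σ(5) with 40/9 ≠ 5, and σ is not injective. This x = 40/9 is the requested value below 5.

40/9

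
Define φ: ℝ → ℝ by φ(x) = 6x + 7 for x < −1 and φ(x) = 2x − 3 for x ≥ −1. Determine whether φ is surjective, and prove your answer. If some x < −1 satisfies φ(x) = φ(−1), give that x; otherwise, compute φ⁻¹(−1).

Both pieces are strictly increasing (slopes 6 and 2), so each is injective on its own interval.
The left piece maps (−∞, −1) onto (−∞, 1); the right piece maps [−1, ∞) onto [−5, ∞).
The union (−∞, 1) ∪ [−5, ∞) covers ℝ, so φ is surjective.
For the follow-up: the images overlap, so an x < −1 with φ(x) = φ(−1) exists. φ(−1) = −5; solving 6x + 7 = −5 for x < −1 gives x = (−5 − 7)/6 = −2.

-2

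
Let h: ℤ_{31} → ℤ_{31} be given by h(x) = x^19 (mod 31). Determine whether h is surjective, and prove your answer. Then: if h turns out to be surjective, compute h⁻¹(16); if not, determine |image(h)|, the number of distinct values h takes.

Since 31 is prime, the nonzero elements of ℤ_{31} form a cyclic group of order 30.
As gcd(19, 30) = 1, raising to the 19th power is a bijection on this group: if x_1^19 ≡ x_2^19 then (x_1x_2^{−1})^19 = 1, and the only element of order dividing gcd(19, 30) = 1 is 1, so x_1 = x_2.
With h(0) = 0 this makes h injective on all of ℤ_{31}, hence bijective (finite equal-size domain and codomain). In particular h is surjective.
Since h is surjective, we find the preimage of 16. The inverse of x ↦ x^19 on (ℤ_{31})^× is x ↦ x^19, because 19·19 = 361 = 12·30 + 1 ≡ 1 (mod 30) and x^{30} = 1 for x ≠ 0 (Fermat). So h⁻¹(16) = 16^19 mod 31.
Repeated squaring mod 31: 16^1 ≡ 16, 16^2 ≡ 16² = 256 ≡ 8, 16^4 ≡ 8² = 64 ≡ 2, 16^8 ≡ 2² = 4, 16^16 ≡ 4² = 16. Since 19 = 16 + 2 + 1, 16^19 ≡ 16·8·16: 16·8 = 128 ≡ 4, then 4·16 = 64 ≡ 2. So 16^19 ≡ 2 (mod 31).
Hence h⁻¹(16) = 2.

2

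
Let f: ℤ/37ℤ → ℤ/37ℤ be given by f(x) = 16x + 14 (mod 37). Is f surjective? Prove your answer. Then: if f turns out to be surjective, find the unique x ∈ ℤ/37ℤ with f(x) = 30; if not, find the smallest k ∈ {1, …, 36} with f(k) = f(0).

1

Since gcd(16, 37) = 1, 16 is invertible modulo 37. Euclid's algorithm: 37 = 2·16 + 5, 16 = 3·5 + 1; back-substituting gives 1 = 7·16 − 3·37, so 16⁻¹ ≡ 7 (mod 37).
Then y ↦ 7(y − 14) is a two-sided inverse to f, so every y ∈ ℤ/37ℤ has a preimage.
Hence f is surjective.
Since f is surjective, we find f⁻¹(30): we need 16x ≡ 30 − 14 ≡ 16 (mod 37). Using 16⁻¹ = 7: x ≡ 7·16 = 112 = 3·37 + 1, so x = 1.
Check: f(1) = 16·1 + 14 = 30 ≡ 30 (mod 37).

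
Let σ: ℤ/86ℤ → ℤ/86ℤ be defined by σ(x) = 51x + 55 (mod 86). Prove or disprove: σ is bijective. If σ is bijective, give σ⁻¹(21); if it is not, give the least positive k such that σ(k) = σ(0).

28

By definition, injectivity means: for all s, t in the domain, σ(s) = σ(t) implies s = t.
Suppose σ(s) = σ(t) in ℤ/86ℤ. Then 51s + 55 ≡ 51t + 55 (mod 86), therefore 51(s − t) ≡ 0 (mod 86).
Since gcd(51, 86) = 1, 51 is invertible modulo 86, hence s − t ≡ 0 (mod 86), i.e. s = t.
We now compute 51⁻¹ mod 86 explicitly. Euclid's algorithm: 86 = 1·51 + 35, 51 = 1·35 + 16, 35 = 2·16 + 3, 16 = 5·3 + 1; back-substituting gives 1 = 27·51 − 16·86, so 51⁻¹ ≡ 27 (mod 86).
For any y ∈ ℤ/86ℤ, x = 27(y − 55) mod 86 satisfies σ(x) = 51·27(y − 55) + 55 ≡ y (since 51·27 ≡ 1 mod 86). So every y has a preimage.
Therefore σ is bijective.
Since σ is bijective, we find σ⁻¹(21): we need 51x ≡ 21 − 55 ≡ 52 (mod 86). Using 51⁻¹ = 27: x ≡ 27·52 = 1404 = 16·86 + 28, so x = 28.
Check: σ(28) = 51·28 + 55 = 1483 = 17·86 + 21 ≡ 21 (mod 86).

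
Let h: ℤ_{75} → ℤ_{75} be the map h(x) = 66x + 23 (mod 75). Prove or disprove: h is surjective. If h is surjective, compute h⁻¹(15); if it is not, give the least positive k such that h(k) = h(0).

Recall: h is surjective if every y in the codomain equals h(x) for some x in the domain.
Since gcd(66, 75) = 3, we have 66x ≡ 0 (mod 3) for all x, so h(x) ≡ 2 (mod 3).
But 0 ≢ 2 (mod 3), so 0 ∈ ℤ_{75} has no preimage. Thus h is not surjective.
Since h is not surjective, we find the least positive k with h(k) = h(0): this means 66k ≡ 0 (mod 75), i.e. 75 ∣ 66k. Since gcd(66, 75) = 3, dividing through by 3 this holds exactly when 25 ∣ 22k, and as gcd(22, 25) = 1, exactly when 25 ∣ k.
The smallest positive such k is 25.

25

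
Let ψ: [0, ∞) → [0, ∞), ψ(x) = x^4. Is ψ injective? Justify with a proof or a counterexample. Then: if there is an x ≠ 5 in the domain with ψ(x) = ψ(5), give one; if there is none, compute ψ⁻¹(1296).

6

On [0, ∞), x ↦ x^4 is strictly increasing, so ψ(s) = ψ(t) forces s = t. So ψ is injective.
Since x ↦ x^4 is strictly increasing on [0, ∞), it is injective there, so no x ≠ 5 in the domain has ψ(x) = ψ(5). We therefore compute ψ⁻¹(1296) = 1296^{1/4} = 6 (indeed 6^4 = 1296).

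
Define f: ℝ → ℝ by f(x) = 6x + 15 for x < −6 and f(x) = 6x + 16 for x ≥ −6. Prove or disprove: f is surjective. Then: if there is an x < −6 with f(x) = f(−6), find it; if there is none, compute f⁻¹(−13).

Both pieces are strictly increasing (slopes 6 and 6), so each is injective on its own interval.
The left piece maps (−∞, −6) onto (−∞, −21); the right piece maps [−6, ∞) onto [−20, ∞).
The union (−∞, −21) ∪ [−20, ∞) omits the interval between −21 and −20; in particular −21 has no preimage. So f is not surjective.
Because the two images are disjoint, no x < −6 has f(x) = f(−6), so we compute f⁻¹(−13): −13 lies in [−20, ∞), so solve 6x + 16 = −13: x = (−13 − 16)/6 = −29/6.

-29/6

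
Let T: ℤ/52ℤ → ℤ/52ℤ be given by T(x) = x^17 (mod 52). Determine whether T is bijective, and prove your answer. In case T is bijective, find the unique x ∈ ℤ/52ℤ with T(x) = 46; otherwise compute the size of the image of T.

39

T(0) = 0^17 = 0.
T(26): Repeated squaring mod 52: 26^1 ≡ 26, 26^2 ≡ 26² = 676 ≡ 0, 26^4 ≡ 0² = 0, 26^8 ≡ 0² = 0, 26^16 ≡ 0² = 0. Since 17 = 16 + 1, 26^17 ≡ 0·26: 0·26 = 0. So 26^17 ≡ 0 (mod 52).
So T(0) = T(26) = 0 while 0 ≠ 26, thus T is not injective, hence not bijective.
Since T is not bijective, we determine |image(T)|. Computing x^17 mod 52 for each x (by repeated squaring, reducing mod 52 at every step), the values T(0), T(1), …, T(51) are: 0, 1, 32, 35, 36, 5, 28, 11, 8, 29, 4, 7, 12, 13, 40, 19, 48, 49, 44, 15, 24, 21, 16, 43, 20, 25, 0, 27, 32, 9, 36, 31, 28, 37, 8, 3, 4, 33, 12, 39, 40, 45, 48, 23, 44, 41, 24, 47, 16, 17, 20, 51.
The distinct values are {0, 1, 3, 4, 5, 7, 8, 9, 11, 12, 13, 15, 16, 17, 19, 20, 21, 23, 24, 25, 27, 28, 29, 31, 32, 33, 35, 36, 37, 39, 40, 41, 43, 44, 45, 47, 48, 49, 51}; there are 39 of them.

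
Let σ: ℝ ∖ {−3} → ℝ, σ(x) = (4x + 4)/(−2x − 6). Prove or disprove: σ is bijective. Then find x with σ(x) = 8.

If σ(x) = −2, cross-multiplying gives −2(4x + 4) = 4(−2x − 6), which simplifies to −8 = −24 — false.  So −2 has no preimage and σ is not surjective.
So σ is not bijective.
Solving σ(x) = 8: cross-multiplying gives 4x + 4 = 8(−2x − 6), which rearranges to 20x = −52, so x = −13/5.

-13/5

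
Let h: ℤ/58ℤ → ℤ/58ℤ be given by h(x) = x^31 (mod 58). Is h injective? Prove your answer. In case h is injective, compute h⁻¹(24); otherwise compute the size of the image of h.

Computing x^31 mod 58 for each x (by repeated squaring, reducing mod 58 at every step), the values h(0), h(1), …, h(57) are: 0, 1, 8, 27, 6, 9, 42, 53, 48, 33, 14, 55, 46, 51, 18, 11, 36, 41, 32, 15, 54, 39, 34, 45, 20, 23, 2, 21, 28, 29, 30, 37, 56, 35, 38, 13, 24, 19, 4, 43, 26, 17, 22, 47, 40, 7, 12, 3, 44, 25, 10, 5, 16, 49, 52, 31, 50, 57.
Every element of ℤ/58ℤ appears exactly once in this list, so h is a bijection, and in particular injective.
Since h is injective, we read off the preimage of 24 from the same table: h(36) = 24, so h⁻¹(24) = 36.

36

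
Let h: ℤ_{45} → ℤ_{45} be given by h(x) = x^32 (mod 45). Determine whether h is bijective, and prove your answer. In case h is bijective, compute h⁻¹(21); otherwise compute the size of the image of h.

8

h(3): Repeated squaring mod 45: 3^1 ≡ 3, 3^2 ≡ 3² = 9, 3^4 ≡ 9² = 81 ≡ 36, 3^8 ≡ 36² = 1296 ≡ 36, 3^16 ≡ 36² = 1296 ≡ 36, 3^32 ≡ 36² = 1296 ≡ 36. So 3^32 ≡ 36 (mod 45).
h(6): Repeated squaring mod 45: 6^1 ≡ 6, 6^2 ≡ 6² = 36, 6^4 ≡ 36² = 1296 ≡ 36, 6^8 ≡ 36² = 1296 ≡ 36, 6^16 ≡ 36² = 1296 ≡ 36, 6^32 ≡ 36² = 1296 ≡ 36. So 6^32 ≡ 36 (mod 45).
So h(3) = h(6) = 36 while 3 ≠ 6, so h is not injective, hence not bijective.
Since h is not bijective, we determine |image(h)|. Computing x^32 mod 45 for each x (by repeated squaring, reducing mod 45 at every step), the values h(0), h(1), …, h(44) are: 0, 1, 31, 36, 16, 25, 36, 31, 1, 36, 10, 31, 36, 16, 16, 0, 31, 1, 36, 1, 40, 36, 16, 16, 36, 40, 1, 36, 1, 31, 0, 16, 16, 36, 31, 10, 36, 1, 31, 36, 25, 16, 36, 31, 1.
The distinct values are {0, 1, 10, 16, 25, 31, 36, 40}; there are 8 of them.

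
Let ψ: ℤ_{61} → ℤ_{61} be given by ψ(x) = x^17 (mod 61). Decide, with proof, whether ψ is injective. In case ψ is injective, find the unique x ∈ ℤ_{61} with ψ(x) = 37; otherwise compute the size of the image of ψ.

38

Since 61 is prime, the nonzero elements of ℤ_{61} form a cyclic group of order 60.
As gcd(17, 60) = 1, raising to the 17th power is a bijection on this group: if a^17 ≡ b^17 then (ab^{−1})^17 = 1, and the only element of order dividing gcd(17, 60) = 1 is 1, so a = b.
With ψ(0) = 0 this makes ψ injective on all of ℤ_{61}, hence bijective (finite equal-size domain and codomain). In particular ψ is injective.
Since ψ is injective, we find the preimage of 37. The inverse of x ↦ x^17 on (ℤ_{61})^× is x ↦ x^53, because 17·53 = 901 = 15·60 + 1 ≡ 1 (mod 60) and x^{60} = 1 for x ≠ 0 (Fermat). So ψ⁻¹(37) = 37^53 mod 61.
Repeated squaring mod 61: 37^1 ≡ 37, 37^2 ≡ 37² = 1369 ≡ 27, 37^4 ≡ 27² = 729 ≡ 58, 37^8 ≡ 58² = 3364 ≡ 9, 37^16 ≡ 9² = 81 ≡ 20, 37^32 ≡ 20² = 400 ≡ 34. Since 53 = 32 + 16 + 4 + 1, 37^53 ≡ 34·20·58·37: 34·20 = 680 ≡ 9, then 9·58 = 522 ≡ 34, then 34·37 = 1258 ≡ 38. So 37^53 ≡ 38 (mod 61).
Hence ψ⁻¹(37) = 38.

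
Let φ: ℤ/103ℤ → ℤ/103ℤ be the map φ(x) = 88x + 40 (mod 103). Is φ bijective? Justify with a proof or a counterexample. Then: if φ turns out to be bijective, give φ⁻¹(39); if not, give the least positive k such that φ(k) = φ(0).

55

Recall: φ is injective when φ(a) = φ(b) forces a = b.
If φ(a) = φ(b), then 88a ≡ 88b (mod 103). Because gcd(88, 103) = 1, we may cancel 88 to get a ≡ b (mod 103).
We now compute 88⁻¹ mod 103 explicitly. Euclid's algorithm: 103 = 1·88 + 15, 88 = 5·15 + 13, 15 = 1·13 + 2, 13 = 6·2 + 1; back-substituting gives 1 = 48·88 − 41·103, so 88⁻¹ ≡ 48 (mod 103).
Then y ↦ 48(y − 40) is a two-sided inverse to φ, so every y ∈ ℤ/103ℤ has a preimage.
Hence φ is bijective.
Since φ is bijective, we compute φ⁻¹(39): solve 88x + 40 ≡ 39 (mod 103), i.e. 88x ≡ 102 (mod 103).
Multiplying by 88⁻¹ = 48 gives x ≡ 48·102 = 4896 = 47·103 + 55 ≡ 55 (mod 103).
Check: φ(55) = 88·55 + 40 = 4880 = 47·103 + 39 ≡ 39 (mod 103).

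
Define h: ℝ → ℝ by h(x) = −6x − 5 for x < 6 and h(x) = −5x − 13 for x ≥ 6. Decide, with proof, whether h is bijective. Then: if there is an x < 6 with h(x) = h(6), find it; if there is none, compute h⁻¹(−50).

Both pieces are strictly decreasing (slopes −6 and −5), so each is injective on its own interval.
The left piece maps (−∞, 6) onto (−41, ∞); the right piece maps [6, ∞) onto (−∞, −43].
The images leave a gap (−41 has no preimage), so h is not surjective, hence not bijective.
Because the two images are disjoint, no x < 6 has h(x) = h(6), so we compute h⁻¹(−50): −50 lies in (−∞, −43], so solve −5x − 13 = −50: x = (−50 + 13)/(−5) = 37/5.

37/5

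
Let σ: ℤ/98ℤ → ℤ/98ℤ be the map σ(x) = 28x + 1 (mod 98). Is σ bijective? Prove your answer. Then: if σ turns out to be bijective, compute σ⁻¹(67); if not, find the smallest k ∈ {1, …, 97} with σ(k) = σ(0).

7

We have gcd(28, 98) = 14 > 1. Taking a = 0 and b = 7: σ(0) = 1 and σ(7) = 28·7 + 1 = 197 ≡ 1 (mod 98).
So σ(0) = σ(7) while 0 ≠ 7, hence σ is not injective, hence not bijective.
Since σ is not bijective, we find the least positive k with σ(k) = σ(0): this means 28k ≡ 0 (mod 98), i.e. 98 ∣ 28k. Since gcd(28, 98) = 14, dividing through by 14 this holds exactly when 7 ∣ 2k, and as gcd(2, 7) = 1, exactly when 7 ∣ k.
The smallest positive such k is 7.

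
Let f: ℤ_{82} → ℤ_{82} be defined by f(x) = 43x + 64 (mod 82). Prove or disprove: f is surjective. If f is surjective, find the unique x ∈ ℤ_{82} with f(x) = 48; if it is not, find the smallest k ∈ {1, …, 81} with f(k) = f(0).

Recall that surjectivity means every element of the codomain has a preimage under f.
Since gcd(43, 82) = 1, 43 is invertible modulo 82. Euclid's algorithm: 82 = 1·43 + 39, 43 = 1·39 + 4, 39 = 9·4 + 3, 4 = 1·3 + 1; back-substituting gives 1 = 21·43 − 11·82, so 43⁻¹ ≡ 21 (mod 82).
Then y ↦ 21(y − 64) is a two-sided inverse to f, so every y ∈ ℤ_{82} has a preimage.
Therefore f is surjective.
Since f is surjective, we compute f⁻¹(48): solve 43x + 64 ≡ 48 (mod 82), i.e. 43x ≡ 66 (mod 82).
Multiplying by 43⁻¹ = 21 gives x ≡ 21·66 = 1386 = 16·82 + 74 ≡ 74 (mod 82).
Check: f(74) = 43·74 + 64 = 3246 = 39·82 + 48 ≡ 48 (mod 82).

74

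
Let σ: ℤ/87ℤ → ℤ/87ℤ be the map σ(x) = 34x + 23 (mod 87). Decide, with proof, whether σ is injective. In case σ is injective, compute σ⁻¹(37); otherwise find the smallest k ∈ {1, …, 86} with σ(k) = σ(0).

Suppose σ(u) = σ(v) in ℤ/87ℤ. Then 34u + 23 ≡ 34v + 23 (mod 87), thus 34(u − v) ≡ 0 (mod 87).
Since gcd(34, 87) = 1, 34 is invertible modulo 87, thus u − v ≡ 0 (mod 87), i.e. u = v.
So σ is injective.
We now compute 34⁻¹ mod 87 explicitly. Euclid's algorithm: 87 = 2·34 + 19, 34 = 1·19 + 15, 19 = 1·15 + 4, 15 = 3·4 + 3, 4 = 1·3 + 1; back-substituting gives 1 = 64·34 − 25·87, so 34⁻¹ ≡ 64 (mod 87).
Since σ is injective, we compute σ⁻¹(37): solve 34x + 23 ≡ 37 (mod 87), i.e. 34x ≡ 14 (mod 87).
Multiplying by 34⁻¹ = 64 gives x ≡ 64·14 = 896 = 10·87 + 26 ≡ 26 (mod 87).
Check: σ(26) = 34·26 + 23 = 907 = 10·87 + 37 ≡ 37 (mod 87).

26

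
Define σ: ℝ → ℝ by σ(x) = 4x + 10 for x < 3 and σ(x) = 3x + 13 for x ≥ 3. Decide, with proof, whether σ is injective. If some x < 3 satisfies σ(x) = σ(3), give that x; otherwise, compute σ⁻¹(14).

1

Both pieces are strictly increasing (slopes 4 and 3), so each is injective on its own interval.
The left piece maps (−∞, 3) onto (−∞, 22); the right piece maps [3, ∞) onto [22, ∞).
These images are disjoint, so no value is attained by both pieces. Therefore σ is injective.
Because the two images are disjoint, no x < 3 has σ(x) = σ(3), so we compute σ⁻¹(14): 14 lies in (−∞, 22), so solve 4x + 10 = 14: x = (14 − 10)/4 = 1.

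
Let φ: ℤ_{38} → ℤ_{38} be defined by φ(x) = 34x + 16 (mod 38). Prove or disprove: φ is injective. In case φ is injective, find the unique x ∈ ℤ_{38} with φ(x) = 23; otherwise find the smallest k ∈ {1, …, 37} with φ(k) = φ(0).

19

We have gcd(34, 38) = 2 > 1. Taking a = 0 and b = 19: φ(0) = 16 and φ(19) = 34·19 + 16 = 662 ≡ 16 (mod 38).
So φ(0) = φ(19) while 0 ≠ 19, hence φ is not injective.
Since φ is not injective, we find the least positive k with φ(k) = φ(0): this means 34k ≡ 0 (mod 38), i.e. 38 ∣ 34k. Since gcd(34, 38) = 2, dividing through by 2 this holds exactly when 19 ∣ 17k, and as gcd(17, 19) = 1, exactly when 19 ∣ k.
The smallest positive such k is 19.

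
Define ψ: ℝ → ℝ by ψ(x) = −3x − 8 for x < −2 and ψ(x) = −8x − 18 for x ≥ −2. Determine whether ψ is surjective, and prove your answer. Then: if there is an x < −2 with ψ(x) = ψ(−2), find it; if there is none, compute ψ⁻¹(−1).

Both pieces are strictly decreasing (slopes −3 and −8), so each is injective on its own interval.
The left piece maps (−∞, −2) onto (−2, ∞); the right piece maps [−2, ∞) onto (−∞, −2].
These images together cover ℝ, so ψ is surjective.
Because the two images are disjoint, no x < −2 has ψ(x) = ψ(−2), so we compute ψ⁻¹(−1): −1 lies in (−2, ∞), so solve −3x − 8 = −1: x = (−1 + 8)/(−3) = −7/3.

-7/3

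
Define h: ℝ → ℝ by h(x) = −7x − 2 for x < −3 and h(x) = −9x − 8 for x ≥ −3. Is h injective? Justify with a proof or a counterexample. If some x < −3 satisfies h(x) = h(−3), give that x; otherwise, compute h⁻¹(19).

-3

Both pieces are strictly decreasing (slopes −7 and −9), so each is injective on its own interval.
The left piece maps (−∞, −3) onto (19, ∞); the right piece maps [−3, ∞) onto (−∞, 19].
These images are disjoint, so no value is attained by both pieces. Thus h is injective.
Because the two images are disjoint, no x < −3 has h(x) = h(−3), so we compute h⁻¹(19): 19 lies in (−∞, 19], so solve −9x − 8 = 19: x = (19 + 8)/(−9) = −3.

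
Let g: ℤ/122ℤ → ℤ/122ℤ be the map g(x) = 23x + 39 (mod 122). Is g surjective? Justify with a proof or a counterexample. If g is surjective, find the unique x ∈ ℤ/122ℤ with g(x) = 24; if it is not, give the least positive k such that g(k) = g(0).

Since gcd(23, 122) = 1, 23 is invertible modulo 122. Euclid's algorithm: 122 = 5·23 + 7, 23 = 3·7 + 2, 7 = 3·2 + 1; back-substituting gives 1 = 69·23 − 13·122, so 23⁻¹ ≡ 69 (mod 122).
Then y ↦ 69(y − 39) is a two-sided inverse to g, so every y ∈ ℤ/122ℤ has a preimage.
So g is surjective.
Since g is surjective, we compute g⁻¹(24): solve 23x + 39 ≡ 24 (mod 122), i.e. 23x ≡ 107 (mod 122).
Multiplying by 23⁻¹ = 69 gives x ≡ 69·107 = 7383 = 60·122 + 63 ≡ 63 (mod 122).
Check: g(63) = 23·63 + 39 = 1488 = 12·122 + 24 ≡ 24 (mod 122).

63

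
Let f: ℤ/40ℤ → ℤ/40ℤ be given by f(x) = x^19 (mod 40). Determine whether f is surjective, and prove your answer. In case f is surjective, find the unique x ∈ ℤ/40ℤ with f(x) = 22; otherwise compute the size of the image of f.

25

f(0) = 0^19 = 0.
f(10): Repeated squaring mod 40: 10^1 ≡ 10, 10^2 ≡ 10² = 100 ≡ 20, 10^4 ≡ 20² = 400 ≡ 0, 10^8 ≡ 0² = 0, 10^16 ≡ 0² = 0. Since 19 = 16 + 2 + 1, 10^19 ≡ 0·20·10: 0·20 = 0, then 0·10 = 0. So 10^19 ≡ 0 (mod 40).
So f(0) = f(10) = 0 while 0 ≠ 10, therefore f is not injective.
A non-injective map from the 40-element set ℤ/40ℤ to itself takes at most 39 distinct values, so it cannot be surjective. Thus f is not surjective.
Since f is not surjective, we determine |image(f)|. Computing x^19 mod 40 for each x (by repeated squaring, reducing mod 40 at every step), the values f(0), f(1), …, f(39) are: 0, 1, 8, 27, 24, 5, 16, 23, 32, 9, 0, 11, 8, 37, 24, 15, 16, 33, 32, 19, 0, 21, 8, 7, 24, 25, 16, 3, 32, 29, 0, 31, 8, 17, 24, 35, 16, 13, 32, 39.
The distinct values are {0, 1, 3, 5, 7, 8, 9, 11, 13, 15, 16, 17, 19, 21, 23, 24, 25, 27, 29, 31, 32, 33, 35, 37, 39}; there are 25 of them.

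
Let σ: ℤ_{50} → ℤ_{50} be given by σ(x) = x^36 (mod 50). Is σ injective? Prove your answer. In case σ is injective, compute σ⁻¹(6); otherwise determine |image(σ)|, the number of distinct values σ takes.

σ(1) = 1^36 = 1.
σ(7): Repeated squaring mod 50: 7^1 ≡ 7, 7^2 ≡ 7² = 49, 7^4 ≡ 49² = 2401 ≡ 1, 7^8 ≡ 1² = 1, 7^16 ≡ 1² = 1, 7^32 ≡ 1² = 1. Since 36 = 32 + 4, 7^36 ≡ 1·1: 1·1 = 1. So 7^36 ≡ 1 (mod 50).
So σ(1) = σ(7) = 1 while 1 ≠ 7, thus σ is not injective.
Since σ is not injective, we determine |image(σ)|. Computing x^36 mod 50 for each x (by repeated squaring, reducing mod 50 at every step), the values σ(0), σ(1), …, σ(49) are: 0, 1, 36, 21, 46, 25, 6, 1, 6, 41, 0, 11, 16, 41, 36, 25, 16, 31, 26, 31, 0, 21, 46, 11, 26, 25, 26, 11, 46, 21, 0, 31, 26, 31, 16, 25, 36, 41, 16, 11, 0, 41, 6, 1, 6, 25, 46, 21, 36, 1.
The distinct values are {0, 1, 6, 11, 16, 21, 25, 26, 31, 36, 41, 46}; there are 12 of them.

12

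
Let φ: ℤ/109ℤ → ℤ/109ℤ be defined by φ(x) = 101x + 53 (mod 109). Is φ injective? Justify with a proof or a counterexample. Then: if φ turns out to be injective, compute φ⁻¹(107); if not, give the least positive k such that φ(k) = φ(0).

75

If φ(a) = φ(b), then 101a ≡ 101b (mod 109). Because gcd(101, 109) = 1, we may cancel 101 to get a ≡ b (mod 109).
Hence φ is injective.
We now compute 101⁻¹ mod 109 explicitly. Euclid's algorithm: 109 = 1·101 + 8, 101 = 12·8 + 5, 8 = 1·5 + 3, 5 = 1·3 + 2, 3 = 1·2 + 1; back-substituting gives 1 = 68·101 − 63·109, so 101⁻¹ ≡ 68 (mod 109).
Since φ is injective, we find φ⁻¹(107): we need 101x ≡ 107 − 53 ≡ 54 (mod 109). Using 101⁻¹ = 68: x ≡ 68·54 = 3672 = 33·109 + 75, so x = 75.
Check: φ(75) = 101·75 + 53 = 7628 = 69·109 + 107 ≡ 107 (mod 109).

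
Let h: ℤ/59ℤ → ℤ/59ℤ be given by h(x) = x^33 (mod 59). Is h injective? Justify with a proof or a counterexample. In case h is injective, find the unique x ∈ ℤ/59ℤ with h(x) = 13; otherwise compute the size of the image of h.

Since 59 is prime, the nonzero elements of ℤ/59ℤ form a cyclic group of order 58.
As gcd(33, 58) = 1, raising to the 33rd power is a bijection on this group: if a^33 ≡ b^33 then (ab^{−1})^33 = 1, and the only element of order dividing gcd(33, 58) = 1 is 1, so a = b.
With h(0) = 0 this makes h injective on all of ℤ/59ℤ, hence bijective (finite equal-size domain and codomain). In particular h is injective.
Since h is injective, we find the preimage of 13. The inverse of x ↦ x^33 on (ℤ/59ℤ)^× is x ↦ x^51, because 33·51 = 1683 = 29·58 + 1 ≡ 1 (mod 58) and x^{58} = 1 for x ≠ 0 (Fermat). So h⁻¹(13) = 13^51 mod 59.
Repeated squaring mod 59: 13^1 ≡ 13, 13^2 ≡ 13² = 169 ≡ 51, 13^4 ≡ 51² = 2601 ≡ 5, 13^8 ≡ 5² = 25, 13^16 ≡ 25² = 625 ≡ 35, 13^32 ≡ 35² = 1225 ≡ 45. Since 51 = 32 + 16 + 2 + 1, 13^51 ≡ 45·35·51·13: 45·35 = 1575 ≡ 41, then 41·51 = 2091 ≡ 26, then 26·13 = 338 ≡ 43. So 13^51 ≡ 43 (mod 59).
Hence h⁻¹(13) = 43.

43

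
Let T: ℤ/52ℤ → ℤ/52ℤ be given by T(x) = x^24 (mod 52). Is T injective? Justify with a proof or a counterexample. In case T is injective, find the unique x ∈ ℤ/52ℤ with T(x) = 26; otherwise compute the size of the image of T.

T(1) = 1^24 = 1.
T(3): Repeated squaring mod 52: 3^1 ≡ 3, 3^2 ≡ 3² = 9, 3^4 ≡ 9² = 81 ≡ 29, 3^8 ≡ 29² = 841 ≡ 9, 3^16 ≡ 9² = 81 ≡ 29. Since 24 = 16 + 8, 3^24 ≡ 29·9: 29·9 = 261 ≡ 1. So 3^24 ≡ 1 (mod 52).
So T(1) = T(3) = 1 while 1 ≠ 3, therefore T is not injective.
Since T is not injective, we determine |image(T)|. Computing x^24 mod 52 for each x (by repeated squaring, reducing mod 52 at every step), the values T(0), T(1), …, T(51) are: 0, 1, 40, 1, 40, 1, 40, 1, 40, 1, 40, 1, 40, 13, 40, 1, 40, 1, 40, 1, 40, 1, 40, 1, 40, 1, 0, 1, 40, 1, 40, 1, 40, 1, 40, 1, 40, 1, 40, 13, 40, 1, 40, 1, 40, 1, 40, 1, 40, 1, 40, 1.
The distinct values are {0, 1, 13, 40}; there are 4 of them.

4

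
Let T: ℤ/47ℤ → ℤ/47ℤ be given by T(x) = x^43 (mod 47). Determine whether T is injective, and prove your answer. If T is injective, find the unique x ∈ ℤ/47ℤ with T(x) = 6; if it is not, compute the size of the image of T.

Since 47 is prime, the nonzero elements of ℤ/47ℤ form a cyclic group of order 46.
As gcd(43, 46) = 1, raising to the 43rd power is a bijection on this group: if a^43 ≡ b^43 then (ab^{−1})^43 = 1, and the only element of order dividing gcd(43, 46) = 1 is 1, so a = b.
With T(0) = 0 this makes T injective on all of ℤ/47ℤ, hence bijective (finite equal-size domain and codomain). In particular T is injective.
Since T is injective, we find the preimage of 6. The inverse of x ↦ x^43 on (ℤ/47ℤ)^× is x ↦ x^15, because 43·15 = 645 = 14·46 + 1 ≡ 1 (mod 46) and x^{46} = 1 for x ≠ 0 (Fermat). So T⁻¹(6) = 6^15 mod 47.
Repeated squaring mod 47: 6^1 ≡ 6, 6^2 ≡ 6² = 36, 6^4 ≡ 36² = 1296 ≡ 27, 6^8 ≡ 27² = 729 ≡ 24. Since 15 = 8 + 4 + 2 + 1, 6^15 ≡ 24·27·36·6: 24·27 = 648 ≡ 37, then 37·36 = 1332 ≡ 16, then 16·6 = 96 ≡ 2. So 6^15 ≡ 2 (mod 47).
Hence T⁻¹(6) = 2.

2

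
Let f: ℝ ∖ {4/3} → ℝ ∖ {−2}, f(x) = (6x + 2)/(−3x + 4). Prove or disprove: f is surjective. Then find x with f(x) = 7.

For any y ≠ −2, solving y(−3x + 4) = 6x + 2 for x gives a well-defined x ≠ 4/3. So f is surjective.
Solving f(x) = 7: cross-multiplying gives 6x + 2 = 7(−3x + 4), which rearranges to 27x = 26, so x = 26/27.

26/27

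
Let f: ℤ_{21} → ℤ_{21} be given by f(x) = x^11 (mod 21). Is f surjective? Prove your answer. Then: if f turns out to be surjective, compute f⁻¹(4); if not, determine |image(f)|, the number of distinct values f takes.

Computing x^11 mod 21 for each x (by repeated squaring, reducing mod 21 at every step), the values f(0), f(1), …, f(20) are: 0, 1, 11, 12, 16, 17, 6, 7, 8, 18, 19, 2, 3, 13, 14, 15, 4, 5, 9, 10, 20.
Every element of ℤ_{21} appears exactly once in this list, so f is a bijection, and in particular surjective.
Since f is surjective, we read off the preimage of 4 from the same table: f(16) = 4, so f⁻¹(4) = 16.

16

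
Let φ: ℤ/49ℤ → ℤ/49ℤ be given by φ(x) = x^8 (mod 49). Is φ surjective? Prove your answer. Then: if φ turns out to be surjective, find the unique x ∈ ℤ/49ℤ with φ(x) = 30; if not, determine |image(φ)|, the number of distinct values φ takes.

22

φ(0) = 0^8 = 0.
φ(7): Repeated squaring mod 49: 7^1 ≡ 7, 7^2 ≡ 7² = 49 ≡ 0, 7^4 ≡ 0² = 0, 7^8 ≡ 0² = 0. So 7^8 ≡ 0 (mod 49).
So φ(0) = φ(7) = 0 while 0 ≠ 7, hence φ is not injective.
A non-injective map from the 49-element set ℤ/49ℤ to itself takes at most 48 distinct values, so it cannot be surjective. So φ is not surjective.
Since φ is not surjective, we determine |image(φ)|. Computing x^8 mod 49 for each x (by repeated squaring, reducing mod 49 at every step), the values φ(0), φ(1), …, φ(48) are: 0, 1, 11, 44, 23, 46, 43, 0, 8, 25, 16, 2, 32, 36, 0, 15, 39, 37, 30, 18, 29, 0, 22, 4, 9, 9, 4, 22, 0, 29, 18, 30, 37, 39, 15, 0, 36, 32, 2, 16, 25, 8, 0, 43, 46, 23, 44, 11, 1.
The distinct values are {0, 1, 2, 4, 8, 9, 11, 15, 16, 18, 22, 23, 25, 29, 30, 32, 36, 37, 39, 43, 44, 46}; there are 22 of them.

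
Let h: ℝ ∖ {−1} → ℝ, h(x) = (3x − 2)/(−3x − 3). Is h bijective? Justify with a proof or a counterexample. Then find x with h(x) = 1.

-1/6

If h(x) = −1, cross-multiplying gives −3(3x − 2) = 3(−3x − 3), which simplifies to 6 = −9 — false.  So −1 has no preimage and h is not surjective.
Therefore h is not bijective.
Solving h(x) = 1: cross-multiplying gives 3x − 2 = 1(−3x − 3), which rearranges to 6x = −1, so x = −1/6.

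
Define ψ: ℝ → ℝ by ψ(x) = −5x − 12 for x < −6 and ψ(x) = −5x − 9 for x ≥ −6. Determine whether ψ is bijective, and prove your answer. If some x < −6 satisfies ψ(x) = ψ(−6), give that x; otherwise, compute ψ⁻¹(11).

Both pieces are strictly decreasing (slopes −5 and −5), so each is injective on its own interval.
The left piece maps (−∞, −6) onto (18, ∞); the right piece maps [−6, ∞) onto (−∞, 21].
These images overlap. In particular ψ(−6) = 21 (right piece), and solving −5x − 12 = 21 on the left piece gives x = −33/5 < −6.
So ψ(−33/5) = ψ(−6) with −33/5 ≠ −6, and ψ is not injective, hence not bijective. This x = −33/5 is the requested value below −6.

-33/5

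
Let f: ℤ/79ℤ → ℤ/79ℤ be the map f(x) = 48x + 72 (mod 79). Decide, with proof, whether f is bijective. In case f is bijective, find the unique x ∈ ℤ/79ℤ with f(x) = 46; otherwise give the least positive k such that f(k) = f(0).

Suppose f(x_1) = f(x_2) in ℤ/79ℤ. Then 48x_1 + 72 ≡ 48x_2 + 72 (mod 79), therefore 48(x_1 − x_2) ≡ 0 (mod 79).
Since gcd(48, 79) = 1, 48 is invertible modulo 79, so x_1 − x_2 ≡ 0 (mod 79), i.e. x_1 = x_2.
We now compute 48⁻¹ mod 79 explicitly. Euclid's algorithm: 79 = 1·48 + 31, 48 = 1·31 + 17, 31 = 1·17 + 14, 17 = 1·14 + 3, 14 = 4·3 + 2, 3 = 1·2 + 1; back-substituting gives 1 = 28·48 − 17·79, so 48⁻¹ ≡ 28 (mod 79).
Then y ↦ 28(y − 72) is a two-sided inverse to f, so every y ∈ ℤ/79ℤ has a preimage.
Therefore f is bijective.
Since f is bijective, we compute f⁻¹(46): solve 48x + 72 ≡ 46 (mod 79), i.e. 48x ≡ 53 (mod 79).
Multiplying by 48⁻¹ = 28 gives x ≡ 28·53 = 1484 = 18·79 + 62 ≡ 62 (mod 79).
Check: f(62) = 48·62 + 72 = 3048 = 38·79 + 46 ≡ 46 (mod 79).

62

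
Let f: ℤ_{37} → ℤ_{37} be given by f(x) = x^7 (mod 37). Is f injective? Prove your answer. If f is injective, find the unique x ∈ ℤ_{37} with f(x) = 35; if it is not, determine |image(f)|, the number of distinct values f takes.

Since 37 is prime, the nonzero elements of ℤ_{37} form a cyclic group of order 36.
As gcd(7, 36) = 1, raising to the 7th power is a bijection on this group: if a^7 ≡ b^7 then (ab^{−1})^7 = 1, and the only element of order dividing gcd(7, 36) = 1 is 1, so a = b.
With f(0) = 0 this makes f injective on all of ℤ_{37}, hence bijective (finite equal-size domain and codomain). In particular f is injective.
Since f is injective, we find the preimage of 35. The inverse of x ↦ x^7 on (ℤ_{37})^× is x ↦ x^31, because 7·31 = 217 = 6·36 + 1 ≡ 1 (mod 36) and x^{36} = 1 for x ≠ 0 (Fermat). So f⁻¹(35) = 35^31 mod 37.
Repeated squaring mod 37: 35^1 ≡ 35, 35^2 ≡ 35² = 1225 ≡ 4, 35^4 ≡ 4² = 16, 35^8 ≡ 16² = 256 ≡ 34, 35^16 ≡ 34² = 1156 ≡ 9. Since 31 = 16 + 8 + 4 + 2 + 1, 35^31 ≡ 9·34·16·4·35: 9·34 = 306 ≡ 10, then 10·16 = 160 ≡ 12, then 12·4 = 48 ≡ 11, then 11·35 = 385 ≡ 15. So 35^31 ≡ 15 (mod 37).
Hence f⁻¹(35) = 15.

15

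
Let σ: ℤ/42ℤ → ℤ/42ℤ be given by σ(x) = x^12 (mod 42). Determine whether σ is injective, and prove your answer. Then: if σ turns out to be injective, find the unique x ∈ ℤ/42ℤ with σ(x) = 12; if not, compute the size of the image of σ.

σ(2): Repeated squaring mod 42: 2^1 ≡ 2, 2^2 ≡ 2² = 4, 2^4 ≡ 4² = 16, 2^8 ≡ 16² = 256 ≡ 4. Since 12 = 8 + 4, 2^12 ≡ 4·16: 4·16 = 64 ≡ 22. So 2^12 ≡ 22 (mod 42).
σ(4): Repeated squaring mod 42: 4^1 ≡ 4, 4^2 ≡ 4² = 16, 4^4 ≡ 16² = 256 ≡ 4, 4^8 ≡ 4² = 16. Since 12 = 8 + 4, 4^12 ≡ 16·4: 16·4 = 64 ≡ 22. So 4^12 ≡ 22 (mod 42).
So σ(2) = σ(4) = 22 while 2 ≠ 4, so σ is not injective.
Since σ is not injective, we determine |image(σ)|. Computing x^12 mod 42 for each x (by repeated squaring, reducing mod 42 at every step), the values σ(0), σ(1), …, σ(41) are: 0, 1, 22, 15, 22, 1, 36, 7, 22, 15, 22, 1, 36, 1, 28, 15, 22, 1, 36, 1, 22, 21, 22, 1, 36, 1, 22, 15, 28, 1, 36, 1, 22, 15, 22, 7, 36, 1, 22, 15, 22, 1.
The distinct values are {0, 1, 7, 15, 21, 22, 28, 36}; there are 8 of them.

8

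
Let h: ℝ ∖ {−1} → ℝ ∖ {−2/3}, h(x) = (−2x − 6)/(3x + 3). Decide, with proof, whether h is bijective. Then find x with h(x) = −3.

-3/7

Suppose h(x_1) = h(x_2). Cross-multiplying: (−2x_1 − 6)(3x_2 + 3) = (−2x_2 − 6)(3x_1 + 3).
Expanding both sides and cancelling the symmetric terms leaves 12·(x_1 − x_2) = 0. Since 12 ≠ 0, x_1 = x_2. So h is injective.
For any y ≠ −2/3, solving y(3x + 3) = −2x − 6 for x gives a well-defined x ≠ −1. So h is surjective.
Therefore h is bijective.
Solving h(x) = −3: cross-multiplying gives −2x − 6 = −3(3x + 3), which rearranges to 7x = −3, so x = −3/7.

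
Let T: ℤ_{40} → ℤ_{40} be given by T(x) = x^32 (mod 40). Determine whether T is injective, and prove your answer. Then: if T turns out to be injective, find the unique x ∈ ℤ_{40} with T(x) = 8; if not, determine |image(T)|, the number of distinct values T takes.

4

T(1) = 1^32 = 1.
T(3): Repeated squaring mod 40: 3^1 ≡ 3, 3^2 ≡ 3² = 9, 3^4 ≡ 9² = 81 ≡ 1, 3^8 ≡ 1² = 1, 3^16 ≡ 1² = 1, 3^32 ≡ 1² = 1. So 3^32 ≡ 1 (mod 40).
So T(1) = T(3) = 1 while 1 ≠ 3, hence T is not injective.
Since T is not injective, we determine |image(T)|. Computing x^32 mod 40 for each x (by repeated squaring, reducing mod 40 at every step), the values T(0), T(1), …, T(39) are: 0, 1, 16, 1, 16, 25, 16, 1, 16, 1, 0, 1, 16, 1, 16, 25, 16, 1, 16, 1, 0, 1, 16, 1, 16, 25, 16, 1, 16, 1, 0, 1, 16, 1, 16, 25, 16, 1, 16, 1.
The distinct values are {0, 1, 16, 25}; there are 4 of them.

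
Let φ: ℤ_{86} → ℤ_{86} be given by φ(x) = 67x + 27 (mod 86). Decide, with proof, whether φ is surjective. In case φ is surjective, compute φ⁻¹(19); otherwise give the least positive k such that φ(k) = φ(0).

Recall that φ is surjective if every y in the codomain equals φ(x) for some x in the domain.
Since gcd(67, 86) = 1, 67 is invertible modulo 86. Euclid's algorithm: 86 = 1·67 + 19, 67 = 3·19 + 10, 19 = 1·10 + 9, 10 = 1·9 + 1; back-substituting gives 1 = 9·67 − 7·86, so 67⁻¹ ≡ 9 (mod 86).
Then y ↦ 9(y − 27) is a two-sided inverse to φ, so every y ∈ ℤ_{86} has a preimage.
Thus φ is surjective.
Since φ is surjective, we compute φ⁻¹(19): solve 67x + 27 ≡ 19 (mod 86), i.e. 67x ≡ 78 (mod 86).
Multiplying by 67⁻¹ = 9 gives x ≡ 9·78 = 702 = 8·86 + 14 ≡ 14 (mod 86).
Check: φ(14) = 67·14 + 27 = 965 = 11·86 + 19 ≡ 19 (mod 86).

14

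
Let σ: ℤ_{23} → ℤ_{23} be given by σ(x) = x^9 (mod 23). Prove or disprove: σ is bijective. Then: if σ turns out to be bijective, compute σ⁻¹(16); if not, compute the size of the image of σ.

Since 23 is prime, the nonzero elements of ℤ_{23} form a cyclic group of order 22.
As gcd(9, 22) = 1, raising to the 9th power is a bijection on this group: if x_1^9 ≡ x_2^9 then (x_1x_2^{−1})^9 = 1, and the only element of order dividing gcd(9, 22) = 1 is 1, so x_1 = x_2.
With σ(0) = 0 this makes σ injective on all of ℤ_{23}, hence bijective (finite equal-size domain and codomain). In particular σ is bijective.
Since σ is bijective, we find the preimage of 16. The inverse of x ↦ x^9 on (ℤ_{23})^× is x ↦ x^5, because 9·5 = 45 = 2·22 + 1 ≡ 1 (mod 22) and x^{22} = 1 for x ≠ 0 (Fermat). So σ⁻¹(16) = 16^5 mod 23.
Repeated squaring mod 23: 16^1 ≡ 16, 16^2 ≡ 16² = 256 ≡ 3, 16^4 ≡ 3² = 9. Since 5 = 4 + 1, 16^5 ≡ 9·16: 9·16 = 144 ≡ 6. So 16^5 ≡ 6 (mod 23).
Hence σ⁻¹(16) = 6.

6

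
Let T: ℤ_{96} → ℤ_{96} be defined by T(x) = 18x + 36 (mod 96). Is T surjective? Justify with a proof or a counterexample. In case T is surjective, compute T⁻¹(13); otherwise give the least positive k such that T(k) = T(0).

16

Since gcd(18, 96) = 6, we have 18x ≡ 0 (mod 6) for all x, so T(x) ≡ 0 (mod 6).
But 1 ≢ 0 (mod 6), so 1 ∈ ℤ_{96} has no preimage. Therefore T is not surjective.
Since T is not surjective, we find the least positive k with T(k) = T(0): this means 18k ≡ 0 (mod 96), i.e. 96 ∣ 18k. Since gcd(18, 96) = 6, dividing through by 6 this holds exactly when 16 ∣ 3k, and as gcd(3, 16) = 1, exactly when 16 ∣ k.
The smallest positive such k is 16.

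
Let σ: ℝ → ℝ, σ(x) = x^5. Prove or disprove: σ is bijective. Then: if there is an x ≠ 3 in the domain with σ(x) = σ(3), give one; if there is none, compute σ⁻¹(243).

On ℝ, x ↦ x^5 is strictly increasing (injective) and for any y ∈ ℝ the 5th root y^{1/5} lies in ℝ (surjective). So σ is bijective.
Since x ↦ x^5 is strictly increasing on ℝ, it is injective there, so no x ≠ 3 in the domain has σ(x) = σ(3). We therefore compute σ⁻¹(243) = 243^{1/5} = 3 (indeed 3^5 = 243).

3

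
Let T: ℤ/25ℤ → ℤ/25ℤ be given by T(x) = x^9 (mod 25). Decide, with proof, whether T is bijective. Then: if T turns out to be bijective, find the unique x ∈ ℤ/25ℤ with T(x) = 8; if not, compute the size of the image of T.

21

T(0) = 0^9 = 0.
T(5): Repeated squaring mod 25: 5^1 ≡ 5, 5^2 ≡ 5² = 25 ≡ 0, 5^4 ≡ 0² = 0, 5^8 ≡ 0² = 0. Since 9 = 8 + 1, 5^9 ≡ 0·5: 0·5 = 0. So 5^9 ≡ 0 (mod 25).
So T(0) = T(5) = 0 while 0 ≠ 5, thus T is not injective, hence not bijective.
Since T is not bijective, we determine |image(T)|. Computing x^9 mod 25 for each x (by repeated squaring, reducing mod 25 at every step), the values T(0), T(1), …, T(24) are: 0, 1, 12, 8, 19, 0, 21, 7, 3, 14, 0, 16, 2, 23, 9, 0, 11, 22, 18, 4, 0, 6, 17, 13, 24.
The distinct values are {0, 1, 2, 3, 4, 6, 7, 8, 9, 11, 12, 13, 14, 16, 17, 18, 19, 21, 22, 23, 24}; there are 21 of them.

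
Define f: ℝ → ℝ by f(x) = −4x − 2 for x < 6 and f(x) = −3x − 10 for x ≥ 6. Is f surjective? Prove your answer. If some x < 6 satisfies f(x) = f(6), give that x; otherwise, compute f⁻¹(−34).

8

Both pieces are strictly decreasing (slopes −4 and −3), so each is injective on its own interval.
The left piece maps (−∞, 6) onto (−26, ∞); the right piece maps [6, ∞) onto (−∞, −28].
The union (−26, ∞) ∪ (−∞, −28] omits the interval between −26 and −28; in particular −26 has no preimage. So f is not surjective.
Because the two images are disjoint, no x < 6 has f(x) = f(6), so we compute f⁻¹(−34): −34 lies in (−∞, −28], so solve −3x − 10 = −34: x = (−34 + 10)/(−3) = 8.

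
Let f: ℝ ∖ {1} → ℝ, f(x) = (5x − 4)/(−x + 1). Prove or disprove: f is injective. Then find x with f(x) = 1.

Suppose f(u) = f(v). Cross-multiplying: (5u − 4)(−v + 1) = (5v − 4)(−u + 1).
Expanding both sides and cancelling the symmetric terms leaves 1·(u − v) = 0. Since 1 ≠ 0, u = v. So f is injective.
Solving f(x) = 1: cross-multiplying gives 5x − 4 = 1(−x + 1), which rearranges to 6x = 5, so x = 5/6.

5/6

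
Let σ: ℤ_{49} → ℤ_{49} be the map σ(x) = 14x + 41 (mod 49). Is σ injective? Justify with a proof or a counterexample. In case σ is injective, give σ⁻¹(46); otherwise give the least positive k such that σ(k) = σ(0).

By definition, σ is injective when σ(a) = σ(b) forces a = b.
We have gcd(14, 49) = 7 > 1. Taking a = 0 and b = 7: σ(0) = 41 and σ(7) = 14·7 + 41 = 139 ≡ 41 (mod 49).
So σ(0) = σ(7) while 0 ≠ 7, hence σ is not injective.
Since σ is not injective, we find the least positive k with σ(k) = σ(0): this means 14k ≡ 0 (mod 49), i.e. 49 ∣ 14k. Since gcd(14, 49) = 7, dividing through by 7 this holds exactly when 7 ∣ 2k, and as gcd(2, 7) = 1, exactly when 7 ∣ k.
The smallest positive such k is 7.

7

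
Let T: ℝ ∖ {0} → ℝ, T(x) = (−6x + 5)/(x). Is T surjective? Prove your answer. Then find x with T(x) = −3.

5/3

If T(x) = −6, cross-multiplying gives 1(−6x + 5) = −6(x), which simplifies to 5 = 0 — false.  So −6 has no preimage and T is not surjective.
Solving T(x) = −3: cross-multiplying gives −6x + 5 = −3(x), which rearranges to −3x = −5, so x = 5/3.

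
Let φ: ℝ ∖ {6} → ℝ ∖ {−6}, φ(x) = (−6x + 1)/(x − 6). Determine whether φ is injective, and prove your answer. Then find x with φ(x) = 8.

7/2

Suppose φ(s) = φ(t). Cross-multiplying: (−6s + 1)(t − 6) = (−6t + 1)(s − 6).
Expanding both sides and cancelling the symmetric terms leaves 35·(s − t) = 0. Since 35 ≠ 0, s = t. So φ is injective.
Solving φ(x) = 8: cross-multiplying gives −6x + 1 = 8(x − 6), which rearranges to −14x = −49, so x = 7/2.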